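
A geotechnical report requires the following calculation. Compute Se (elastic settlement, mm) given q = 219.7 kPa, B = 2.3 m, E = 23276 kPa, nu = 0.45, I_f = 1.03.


Result: 17.833 mm

Derivation:
Using Se = q * B * (1 - nu^2) * I_f / E
1 - nu^2 = 1 - 0.45^2 = 0.7975
Se = 219.7 * 2.3 * 0.7975 * 1.03 / 23276
Se = 0.017833 m
Convert to mm: Se = 0.017833 * 1000 = 17.833 mm


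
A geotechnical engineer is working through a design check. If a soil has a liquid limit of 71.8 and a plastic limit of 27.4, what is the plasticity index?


Result: 44.4

Derivation:
Using PI = LL - PL
PI = 71.8 - 27.4
PI = 44.4


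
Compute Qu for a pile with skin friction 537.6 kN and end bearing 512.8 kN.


Using Qu = Qf + Qb
Qu = 537.6 + 512.8
Qu = 1050.4 kN


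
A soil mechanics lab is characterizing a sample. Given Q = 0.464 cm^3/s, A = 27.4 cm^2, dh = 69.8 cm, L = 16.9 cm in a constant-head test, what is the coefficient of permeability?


Compute hydraulic gradient:
i = dh / L = 69.8 / 16.9 = 4.13018
Then apply Darcy's law:
k = Q / (A * i)
k = 0.464 / (27.4 * 4.13018)
k = 0.464 / 113.167
k = 0.0041 cm/s


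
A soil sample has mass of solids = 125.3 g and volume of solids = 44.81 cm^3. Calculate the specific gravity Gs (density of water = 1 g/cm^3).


Using Gs = m_s / (V_s * rho_w)
Since rho_w = 1 g/cm^3:
Gs = 125.3 / 44.81
Gs = 2.796


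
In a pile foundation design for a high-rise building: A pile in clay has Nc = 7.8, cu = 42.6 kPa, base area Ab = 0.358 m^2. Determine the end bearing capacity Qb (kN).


Using Qb = Nc * cu * Ab
Qb = 7.8 * 42.6 * 0.358
Qb = 118.96 kN


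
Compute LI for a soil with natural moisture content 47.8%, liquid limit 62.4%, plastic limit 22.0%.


First compute the plasticity index:
PI = LL - PL = 62.4 - 22.0 = 40.4
Then compute the liquidity index:
LI = (w - PL) / PI
LI = (47.8 - 22.0) / 40.4
LI = 0.639


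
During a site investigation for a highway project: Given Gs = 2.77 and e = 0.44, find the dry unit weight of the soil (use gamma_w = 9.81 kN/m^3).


Result: 18.871 kN/m^3

Derivation:
Using gamma_d = Gs * gamma_w / (1 + e)
gamma_d = 2.77 * 9.81 / (1 + 0.44)
gamma_d = 2.77 * 9.81 / 1.44
gamma_d = 18.871 kN/m^3


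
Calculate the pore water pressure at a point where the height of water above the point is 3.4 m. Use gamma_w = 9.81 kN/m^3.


Using u = gamma_w * h_w
u = 9.81 * 3.4
u = 33.35 kPa


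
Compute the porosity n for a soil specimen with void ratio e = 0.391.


Using the relation n = e / (1 + e)
n = 0.391 / (1 + 0.391)
n = 0.391 / 1.391
n = 0.2811


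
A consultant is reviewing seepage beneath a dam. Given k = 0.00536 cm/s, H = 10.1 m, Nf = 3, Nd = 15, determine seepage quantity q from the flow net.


Result: 0.0001083 m^3/s per m

Derivation:
Convert k to m/s for unit consistency with H:
k = 0.00536 cm/s = 0.00536 / 100 m/s = 5.36e-05 m/s
Using q = k * H * Nf / Nd
Nf / Nd = 3 / 15 = 0.2
q = 5.36e-05 * 10.1 * 0.2
q = 0.0001083 m^3/s per m


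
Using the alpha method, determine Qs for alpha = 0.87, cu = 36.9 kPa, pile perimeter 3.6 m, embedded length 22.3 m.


Using Qs = alpha * cu * perimeter * L
Qs = 0.87 * 36.9 * 3.6 * 22.3
Qs = 2577.23 kN


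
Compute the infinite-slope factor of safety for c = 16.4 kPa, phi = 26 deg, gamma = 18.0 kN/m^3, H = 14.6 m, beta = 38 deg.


Using Fs = c / (gamma*H*sin(beta)*cos(beta)) + tan(phi)/tan(beta)
Cohesion contribution = 16.4 / (18.0*14.6*sin(38)*cos(38))
Cohesion contribution = 0.128631
Friction contribution = tan(26)/tan(38) = 0.624269
Fs = 0.128631 + 0.624269
Fs = 0.753


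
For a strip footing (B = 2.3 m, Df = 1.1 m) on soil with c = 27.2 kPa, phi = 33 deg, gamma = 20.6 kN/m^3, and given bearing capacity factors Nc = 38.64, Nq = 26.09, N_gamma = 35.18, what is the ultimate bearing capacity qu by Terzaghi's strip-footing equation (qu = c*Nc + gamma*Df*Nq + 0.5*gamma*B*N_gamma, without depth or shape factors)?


Compute qu = c*Nc + gamma*Df*Nq + 0.5*gamma*B*N_gamma
Term 1: 27.2 * 38.64 = 1051.008
Term 2: 20.6 * 1.1 * 26.09 = 591.1994
Term 3: 0.5 * 20.6 * 2.3 * 35.18 = 833.4142
qu = 1051.008 + 591.1994 + 833.4142
qu = 2475.62 kPa


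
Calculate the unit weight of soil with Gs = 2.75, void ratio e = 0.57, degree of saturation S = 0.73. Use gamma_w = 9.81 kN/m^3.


Using gamma = gamma_w * (Gs + S*e) / (1 + e)
Numerator: Gs + S*e = 2.75 + 0.73*0.57 = 3.1661
Denominator: 1 + e = 1 + 0.57 = 1.57
gamma = 9.81 * 3.1661 / 1.57
gamma = 19.783 kN/m^3


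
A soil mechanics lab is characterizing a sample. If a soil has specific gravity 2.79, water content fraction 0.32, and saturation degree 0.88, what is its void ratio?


Result: 1.0145

Derivation:
Using the relation e = Gs * w / S
e = 2.79 * 0.32 / 0.88
e = 1.0145


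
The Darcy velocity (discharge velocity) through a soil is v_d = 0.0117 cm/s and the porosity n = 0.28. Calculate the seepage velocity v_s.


Using v_s = v_d / n
v_s = 0.0117 / 0.28
v_s = 0.04179 cm/s


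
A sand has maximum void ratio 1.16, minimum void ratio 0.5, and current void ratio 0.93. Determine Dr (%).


Result: 34.85 %

Derivation:
Using Dr = (e_max - e) / (e_max - e_min) * 100
e_max - e = 1.16 - 0.93 = 0.23
e_max - e_min = 1.16 - 0.5 = 0.66
Dr = 0.23 / 0.66 * 100
Dr = 34.85 %


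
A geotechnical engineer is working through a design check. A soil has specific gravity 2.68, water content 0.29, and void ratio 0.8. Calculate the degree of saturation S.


Result: 0.9715

Derivation:
Using S = Gs * w / e
S = 2.68 * 0.29 / 0.8
S = 0.9715


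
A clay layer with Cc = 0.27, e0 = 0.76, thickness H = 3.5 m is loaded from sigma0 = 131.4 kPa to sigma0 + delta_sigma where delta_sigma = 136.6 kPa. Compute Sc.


Result: 0.1662 m

Derivation:
Using Sc = Cc * H / (1 + e0) * log10((sigma0 + delta_sigma) / sigma0)
Stress ratio = (131.4 + 136.6) / 131.4 = 2.03957
log10(2.03957) = 0.309539
Cc * H / (1 + e0) = 0.27 * 3.5 / (1 + 0.76) = 0.536932
Sc = 0.536932 * 0.309539
Sc = 0.1662 m


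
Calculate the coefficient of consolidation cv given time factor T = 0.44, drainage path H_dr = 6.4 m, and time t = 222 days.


Using cv = T * H_dr^2 / t
H_dr^2 = 6.4^2 = 40.96
cv = 0.44 * 40.96 / 222
cv = 0.08118 m^2/day


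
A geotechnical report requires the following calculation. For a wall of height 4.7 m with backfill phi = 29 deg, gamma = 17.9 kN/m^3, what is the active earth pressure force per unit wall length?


Result: 68.6 kN/m

Derivation:
Compute active earth pressure coefficient:
Ka = tan^2(45 - phi/2) = tan^2(30.5) = 0.346974
Compute active force:
Pa = 0.5 * Ka * gamma * H^2
Pa = 0.5 * 0.346974 * 17.9 * 4.7^2
Pa = 68.6 kN/m


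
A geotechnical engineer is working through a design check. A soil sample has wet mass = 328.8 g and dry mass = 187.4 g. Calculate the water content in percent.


Result: 75.45 %

Derivation:
Using w = (m_wet - m_dry) / m_dry * 100
m_wet - m_dry = 328.8 - 187.4 = 141.4 g
w = 141.4 / 187.4 * 100
w = 75.45 %


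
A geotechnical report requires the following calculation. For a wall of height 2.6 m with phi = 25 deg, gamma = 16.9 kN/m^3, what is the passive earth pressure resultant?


Compute passive earth pressure coefficient:
Kp = tan^2(45 + phi/2) = tan^2(57.5) = 2.463913
Compute passive force:
Pp = 0.5 * Kp * gamma * H^2
Pp = 0.5 * 2.463913 * 16.9 * 2.6^2
Pp = 140.74 kN/m


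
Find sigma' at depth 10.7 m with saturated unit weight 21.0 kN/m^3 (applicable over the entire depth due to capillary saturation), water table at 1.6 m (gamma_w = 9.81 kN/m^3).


Total stress = gamma_sat * depth
sigma = 21.0 * 10.7 = 224.7 kPa
Pore water pressure u = gamma_w * (depth - d_wt)
u = 9.81 * (10.7 - 1.6) = 89.271 kPa
Effective stress = sigma - u
sigma' = 224.7 - 89.271 = 135.43 kPa


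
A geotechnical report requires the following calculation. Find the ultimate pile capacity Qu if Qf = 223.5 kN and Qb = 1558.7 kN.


Using Qu = Qf + Qb
Qu = 223.5 + 1558.7
Qu = 1782.2 kN


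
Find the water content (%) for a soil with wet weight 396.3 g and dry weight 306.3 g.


Using w = (m_wet - m_dry) / m_dry * 100
m_wet - m_dry = 396.3 - 306.3 = 90.0 g
w = 90.0 / 306.3 * 100
w = 29.38 %


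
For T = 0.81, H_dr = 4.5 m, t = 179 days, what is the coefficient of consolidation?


Result: 0.09163 m^2/day

Derivation:
Using cv = T * H_dr^2 / t
H_dr^2 = 4.5^2 = 20.25
cv = 0.81 * 20.25 / 179
cv = 0.09163 m^2/day


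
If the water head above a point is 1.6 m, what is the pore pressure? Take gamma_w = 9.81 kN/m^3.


Result: 15.7 kPa

Derivation:
Using u = gamma_w * h_w
u = 9.81 * 1.6
u = 15.7 kPa


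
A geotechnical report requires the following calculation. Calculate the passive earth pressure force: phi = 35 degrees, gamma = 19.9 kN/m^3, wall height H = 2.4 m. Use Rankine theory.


Compute passive earth pressure coefficient:
Kp = tan^2(45 + phi/2) = tan^2(62.5) = 3.690172
Compute passive force:
Pp = 0.5 * Kp * gamma * H^2
Pp = 0.5 * 3.690172 * 19.9 * 2.4^2
Pp = 211.49 kN/m


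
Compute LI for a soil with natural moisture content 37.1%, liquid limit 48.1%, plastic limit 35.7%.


Result: 0.113

Derivation:
First compute the plasticity index:
PI = LL - PL = 48.1 - 35.7 = 12.4
Then compute the liquidity index:
LI = (w - PL) / PI
LI = (37.1 - 35.7) / 12.4
LI = 0.113


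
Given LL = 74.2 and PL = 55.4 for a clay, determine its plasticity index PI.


Using PI = LL - PL
PI = 74.2 - 55.4
PI = 18.8


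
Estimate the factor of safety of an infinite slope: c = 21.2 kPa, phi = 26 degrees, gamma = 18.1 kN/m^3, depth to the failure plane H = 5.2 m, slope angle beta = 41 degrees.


Using Fs = c / (gamma*H*sin(beta)*cos(beta)) + tan(phi)/tan(beta)
Cohesion contribution = 21.2 / (18.1*5.2*sin(41)*cos(41))
Cohesion contribution = 0.454916
Friction contribution = tan(26)/tan(41) = 0.561072
Fs = 0.454916 + 0.561072
Fs = 1.016


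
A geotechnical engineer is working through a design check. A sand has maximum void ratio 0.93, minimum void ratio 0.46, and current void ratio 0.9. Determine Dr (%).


Result: 6.38 %

Derivation:
Using Dr = (e_max - e) / (e_max - e_min) * 100
e_max - e = 0.93 - 0.9 = 0.03
e_max - e_min = 0.93 - 0.46 = 0.47
Dr = 0.03 / 0.47 * 100
Dr = 6.38 %


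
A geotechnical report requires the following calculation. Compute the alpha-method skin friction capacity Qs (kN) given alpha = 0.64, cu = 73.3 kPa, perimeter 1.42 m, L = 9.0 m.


Using Qs = alpha * cu * perimeter * L
Qs = 0.64 * 73.3 * 1.42 * 9.0
Qs = 599.54 kN


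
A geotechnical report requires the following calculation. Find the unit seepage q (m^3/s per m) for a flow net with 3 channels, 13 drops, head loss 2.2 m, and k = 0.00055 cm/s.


Convert k to m/s for unit consistency with H:
k = 0.00055 cm/s = 0.00055 / 100 m/s = 5.5e-06 m/s
Using q = k * H * Nf / Nd
Nf / Nd = 3 / 13 = 0.2308
q = 5.5e-06 * 2.2 * 0.2308
q = 2.792e-06 m^3/s per m


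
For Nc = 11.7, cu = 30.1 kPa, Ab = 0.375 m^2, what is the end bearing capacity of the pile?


Using Qb = Nc * cu * Ab
Qb = 11.7 * 30.1 * 0.375
Qb = 132.06 kN


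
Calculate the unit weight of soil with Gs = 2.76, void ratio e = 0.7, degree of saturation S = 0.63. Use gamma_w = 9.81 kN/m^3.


Using gamma = gamma_w * (Gs + S*e) / (1 + e)
Numerator: Gs + S*e = 2.76 + 0.63*0.7 = 3.201
Denominator: 1 + e = 1 + 0.7 = 1.7
gamma = 9.81 * 3.201 / 1.7
gamma = 18.472 kN/m^3


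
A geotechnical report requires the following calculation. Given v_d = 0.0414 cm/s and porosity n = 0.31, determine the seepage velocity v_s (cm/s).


Using v_s = v_d / n
v_s = 0.0414 / 0.31
v_s = 0.13355 cm/s


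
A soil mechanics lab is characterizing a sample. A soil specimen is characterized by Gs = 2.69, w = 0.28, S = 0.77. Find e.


Result: 0.9782

Derivation:
Using the relation e = Gs * w / S
e = 2.69 * 0.28 / 0.77
e = 0.9782


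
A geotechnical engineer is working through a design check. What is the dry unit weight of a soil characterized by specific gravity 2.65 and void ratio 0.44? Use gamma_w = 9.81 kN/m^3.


Result: 18.053 kN/m^3

Derivation:
Using gamma_d = Gs * gamma_w / (1 + e)
gamma_d = 2.65 * 9.81 / (1 + 0.44)
gamma_d = 2.65 * 9.81 / 1.44
gamma_d = 18.053 kN/m^3


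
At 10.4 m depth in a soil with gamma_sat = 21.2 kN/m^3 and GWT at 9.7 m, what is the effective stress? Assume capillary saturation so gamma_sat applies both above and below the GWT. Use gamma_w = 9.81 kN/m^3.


Result: 213.61 kPa

Derivation:
Total stress = gamma_sat * depth
sigma = 21.2 * 10.4 = 220.48 kPa
Pore water pressure u = gamma_w * (depth - d_wt)
u = 9.81 * (10.4 - 9.7) = 6.867 kPa
Effective stress = sigma - u
sigma' = 220.48 - 6.867 = 213.61 kPa


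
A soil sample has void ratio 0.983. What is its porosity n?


Using the relation n = e / (1 + e)
n = 0.983 / (1 + 0.983)
n = 0.983 / 1.983
n = 0.4957


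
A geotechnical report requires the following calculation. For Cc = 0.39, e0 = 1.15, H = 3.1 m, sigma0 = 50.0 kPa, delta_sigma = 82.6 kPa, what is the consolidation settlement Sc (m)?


Result: 0.2382 m

Derivation:
Using Sc = Cc * H / (1 + e0) * log10((sigma0 + delta_sigma) / sigma0)
Stress ratio = (50.0 + 82.6) / 50.0 = 2.652
log10(2.652) = 0.423574
Cc * H / (1 + e0) = 0.39 * 3.1 / (1 + 1.15) = 0.562326
Sc = 0.562326 * 0.423574
Sc = 0.2382 m


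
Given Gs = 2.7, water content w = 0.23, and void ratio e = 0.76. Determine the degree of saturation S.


Result: 0.8171

Derivation:
Using S = Gs * w / e
S = 2.7 * 0.23 / 0.76
S = 0.8171


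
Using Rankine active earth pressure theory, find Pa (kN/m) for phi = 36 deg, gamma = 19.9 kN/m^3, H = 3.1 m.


Result: 24.82 kN/m

Derivation:
Compute active earth pressure coefficient:
Ka = tan^2(45 - phi/2) = tan^2(27.0) = 0.259616
Compute active force:
Pa = 0.5 * Ka * gamma * H^2
Pa = 0.5 * 0.259616 * 19.9 * 3.1^2
Pa = 24.82 kN/m


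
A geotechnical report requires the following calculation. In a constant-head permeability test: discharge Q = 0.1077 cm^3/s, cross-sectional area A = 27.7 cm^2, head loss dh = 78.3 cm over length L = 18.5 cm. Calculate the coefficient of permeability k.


Compute hydraulic gradient:
i = dh / L = 78.3 / 18.5 = 4.23243
Then apply Darcy's law:
k = Q / (A * i)
k = 0.1077 / (27.7 * 4.23243)
k = 0.1077 / 117.238
k = 0.000919 cm/s


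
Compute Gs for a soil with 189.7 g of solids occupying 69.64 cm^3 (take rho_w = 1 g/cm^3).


Using Gs = m_s / (V_s * rho_w)
Since rho_w = 1 g/cm^3:
Gs = 189.7 / 69.64
Gs = 2.724


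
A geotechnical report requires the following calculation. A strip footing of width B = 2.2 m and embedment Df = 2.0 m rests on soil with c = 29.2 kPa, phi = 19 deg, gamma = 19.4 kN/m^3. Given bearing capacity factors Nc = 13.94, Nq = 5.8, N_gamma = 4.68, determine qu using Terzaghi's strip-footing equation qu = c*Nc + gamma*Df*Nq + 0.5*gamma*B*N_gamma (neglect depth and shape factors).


Result: 731.96 kPa

Derivation:
Compute qu = c*Nc + gamma*Df*Nq + 0.5*gamma*B*N_gamma
Term 1: 29.2 * 13.94 = 407.048
Term 2: 19.4 * 2.0 * 5.8 = 225.04
Term 3: 0.5 * 19.4 * 2.2 * 4.68 = 99.8712
qu = 407.048 + 225.04 + 99.8712
qu = 731.96 kPa


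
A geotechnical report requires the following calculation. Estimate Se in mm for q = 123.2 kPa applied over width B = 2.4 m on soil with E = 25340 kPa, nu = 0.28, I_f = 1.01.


Result: 10.861 mm

Derivation:
Using Se = q * B * (1 - nu^2) * I_f / E
1 - nu^2 = 1 - 0.28^2 = 0.9216
Se = 123.2 * 2.4 * 0.9216 * 1.01 / 25340
Se = 0.010861 m
Convert to mm: Se = 0.010861 * 1000 = 10.861 mm


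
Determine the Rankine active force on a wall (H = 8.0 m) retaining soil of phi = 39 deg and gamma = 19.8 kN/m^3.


Compute active earth pressure coefficient:
Ka = tan^2(45 - phi/2) = tan^2(25.5) = 0.227506
Compute active force:
Pa = 0.5 * Ka * gamma * H^2
Pa = 0.5 * 0.227506 * 19.8 * 8.0^2
Pa = 144.15 kN/m


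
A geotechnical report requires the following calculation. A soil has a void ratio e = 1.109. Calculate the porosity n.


Result: 0.5258

Derivation:
Using the relation n = e / (1 + e)
n = 1.109 / (1 + 1.109)
n = 1.109 / 2.109
n = 0.5258


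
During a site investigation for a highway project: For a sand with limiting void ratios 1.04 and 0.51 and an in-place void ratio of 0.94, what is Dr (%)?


Result: 18.87 %

Derivation:
Using Dr = (e_max - e) / (e_max - e_min) * 100
e_max - e = 1.04 - 0.94 = 0.1
e_max - e_min = 1.04 - 0.51 = 0.53
Dr = 0.1 / 0.53 * 100
Dr = 18.87 %


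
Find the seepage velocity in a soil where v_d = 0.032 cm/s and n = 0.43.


Result: 0.07442 cm/s

Derivation:
Using v_s = v_d / n
v_s = 0.032 / 0.43
v_s = 0.07442 cm/s


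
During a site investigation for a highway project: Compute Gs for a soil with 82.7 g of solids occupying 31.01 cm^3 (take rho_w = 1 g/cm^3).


Using Gs = m_s / (V_s * rho_w)
Since rho_w = 1 g/cm^3:
Gs = 82.7 / 31.01
Gs = 2.667


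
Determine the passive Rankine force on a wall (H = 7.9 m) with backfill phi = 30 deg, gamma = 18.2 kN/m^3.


Compute passive earth pressure coefficient:
Kp = tan^2(45 + phi/2) = tan^2(60.0) = 3
Compute passive force:
Pp = 0.5 * Kp * gamma * H^2
Pp = 0.5 * 3 * 18.2 * 7.9^2
Pp = 1703.79 kN/m


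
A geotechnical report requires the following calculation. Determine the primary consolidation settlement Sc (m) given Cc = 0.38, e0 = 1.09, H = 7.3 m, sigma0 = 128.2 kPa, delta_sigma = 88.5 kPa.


Using Sc = Cc * H / (1 + e0) * log10((sigma0 + delta_sigma) / sigma0)
Stress ratio = (128.2 + 88.5) / 128.2 = 1.69033
log10(1.69033) = 0.227971
Cc * H / (1 + e0) = 0.38 * 7.3 / (1 + 1.09) = 1.32727
Sc = 1.32727 * 0.227971
Sc = 0.3026 m


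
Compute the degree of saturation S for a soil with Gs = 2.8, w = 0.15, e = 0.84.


Using S = Gs * w / e
S = 2.8 * 0.15 / 0.84
S = 0.5


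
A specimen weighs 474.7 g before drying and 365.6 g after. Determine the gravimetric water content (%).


Using w = (m_wet - m_dry) / m_dry * 100
m_wet - m_dry = 474.7 - 365.6 = 109.1 g
w = 109.1 / 365.6 * 100
w = 29.84 %


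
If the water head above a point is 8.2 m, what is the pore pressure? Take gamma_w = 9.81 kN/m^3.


Using u = gamma_w * h_w
u = 9.81 * 8.2
u = 80.44 kPa


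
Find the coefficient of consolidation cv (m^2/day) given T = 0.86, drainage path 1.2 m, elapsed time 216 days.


Using cv = T * H_dr^2 / t
H_dr^2 = 1.2^2 = 1.44
cv = 0.86 * 1.44 / 216
cv = 0.00573 m^2/day


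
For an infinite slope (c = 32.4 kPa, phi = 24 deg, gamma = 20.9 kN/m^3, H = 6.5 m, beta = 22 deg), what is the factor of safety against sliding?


Result: 1.789

Derivation:
Using Fs = c / (gamma*H*sin(beta)*cos(beta)) + tan(phi)/tan(beta)
Cohesion contribution = 32.4 / (20.9*6.5*sin(22)*cos(22))
Cohesion contribution = 0.686664
Friction contribution = tan(24)/tan(22) = 1.10198
Fs = 0.686664 + 1.10198
Fs = 1.789


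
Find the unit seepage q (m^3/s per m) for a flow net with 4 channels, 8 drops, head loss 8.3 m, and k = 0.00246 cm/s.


Convert k to m/s for unit consistency with H:
k = 0.00246 cm/s = 0.00246 / 100 m/s = 2.46e-05 m/s
Using q = k * H * Nf / Nd
Nf / Nd = 4 / 8 = 0.5
q = 2.46e-05 * 8.3 * 0.5
q = 0.0001021 m^3/s per m


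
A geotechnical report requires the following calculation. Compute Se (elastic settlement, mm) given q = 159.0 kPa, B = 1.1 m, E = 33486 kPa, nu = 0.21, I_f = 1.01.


Using Se = q * B * (1 - nu^2) * I_f / E
1 - nu^2 = 1 - 0.21^2 = 0.9559
Se = 159.0 * 1.1 * 0.9559 * 1.01 / 33486
Se = 0.005043 m
Convert to mm: Se = 0.005043 * 1000 = 5.043 mm


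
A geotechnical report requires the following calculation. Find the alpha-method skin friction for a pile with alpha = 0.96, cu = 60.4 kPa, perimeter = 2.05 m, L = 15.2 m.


Using Qs = alpha * cu * perimeter * L
Qs = 0.96 * 60.4 * 2.05 * 15.2
Qs = 1806.78 kN


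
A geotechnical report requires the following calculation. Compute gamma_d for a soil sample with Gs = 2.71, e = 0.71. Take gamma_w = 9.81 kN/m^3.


Result: 15.547 kN/m^3

Derivation:
Using gamma_d = Gs * gamma_w / (1 + e)
gamma_d = 2.71 * 9.81 / (1 + 0.71)
gamma_d = 2.71 * 9.81 / 1.71
gamma_d = 15.547 kN/m^3


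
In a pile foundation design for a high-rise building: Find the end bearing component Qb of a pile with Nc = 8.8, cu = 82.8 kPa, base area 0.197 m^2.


Using Qb = Nc * cu * Ab
Qb = 8.8 * 82.8 * 0.197
Qb = 143.54 kN


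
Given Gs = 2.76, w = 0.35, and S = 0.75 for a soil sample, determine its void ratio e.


Result: 1.288

Derivation:
Using the relation e = Gs * w / S
e = 2.76 * 0.35 / 0.75
e = 1.288


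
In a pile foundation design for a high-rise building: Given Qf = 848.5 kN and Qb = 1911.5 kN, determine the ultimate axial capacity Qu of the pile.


Using Qu = Qf + Qb
Qu = 848.5 + 1911.5
Qu = 2760.0 kN


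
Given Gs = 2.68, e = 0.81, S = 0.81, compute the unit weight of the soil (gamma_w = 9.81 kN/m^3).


Using gamma = gamma_w * (Gs + S*e) / (1 + e)
Numerator: Gs + S*e = 2.68 + 0.81*0.81 = 3.3361
Denominator: 1 + e = 1 + 0.81 = 1.81
gamma = 9.81 * 3.3361 / 1.81
gamma = 18.081 kN/m^3


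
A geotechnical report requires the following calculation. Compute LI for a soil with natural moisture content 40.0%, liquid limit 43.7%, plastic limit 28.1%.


Result: 0.763

Derivation:
First compute the plasticity index:
PI = LL - PL = 43.7 - 28.1 = 15.6
Then compute the liquidity index:
LI = (w - PL) / PI
LI = (40.0 - 28.1) / 15.6
LI = 0.763


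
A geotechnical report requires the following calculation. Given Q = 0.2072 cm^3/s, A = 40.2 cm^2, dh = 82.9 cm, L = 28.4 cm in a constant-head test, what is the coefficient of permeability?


Compute hydraulic gradient:
i = dh / L = 82.9 / 28.4 = 2.91901
Then apply Darcy's law:
k = Q / (A * i)
k = 0.2072 / (40.2 * 2.91901)
k = 0.2072 / 117.344
k = 0.001766 cm/s


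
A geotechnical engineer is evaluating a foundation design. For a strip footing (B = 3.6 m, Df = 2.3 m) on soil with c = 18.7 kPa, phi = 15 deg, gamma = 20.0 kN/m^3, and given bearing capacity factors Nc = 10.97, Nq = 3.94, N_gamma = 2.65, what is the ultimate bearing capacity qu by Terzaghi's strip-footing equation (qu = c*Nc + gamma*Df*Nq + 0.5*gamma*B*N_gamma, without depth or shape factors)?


Compute qu = c*Nc + gamma*Df*Nq + 0.5*gamma*B*N_gamma
Term 1: 18.7 * 10.97 = 205.139
Term 2: 20.0 * 2.3 * 3.94 = 181.24
Term 3: 0.5 * 20.0 * 3.6 * 2.65 = 95.4
qu = 205.139 + 181.24 + 95.4
qu = 481.78 kPa


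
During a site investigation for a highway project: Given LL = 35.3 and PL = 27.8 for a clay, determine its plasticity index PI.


Using PI = LL - PL
PI = 35.3 - 27.8
PI = 7.5


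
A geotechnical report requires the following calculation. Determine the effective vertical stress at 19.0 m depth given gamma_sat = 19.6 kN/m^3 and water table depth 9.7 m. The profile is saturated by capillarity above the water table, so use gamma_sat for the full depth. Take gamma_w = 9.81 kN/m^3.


Result: 281.17 kPa

Derivation:
Total stress = gamma_sat * depth
sigma = 19.6 * 19.0 = 372.4 kPa
Pore water pressure u = gamma_w * (depth - d_wt)
u = 9.81 * (19.0 - 9.7) = 91.233 kPa
Effective stress = sigma - u
sigma' = 372.4 - 91.233 = 281.17 kPa


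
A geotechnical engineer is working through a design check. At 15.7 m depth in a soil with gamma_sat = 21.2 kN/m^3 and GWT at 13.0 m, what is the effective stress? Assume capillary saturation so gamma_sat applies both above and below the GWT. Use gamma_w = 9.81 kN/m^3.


Result: 306.35 kPa

Derivation:
Total stress = gamma_sat * depth
sigma = 21.2 * 15.7 = 332.84 kPa
Pore water pressure u = gamma_w * (depth - d_wt)
u = 9.81 * (15.7 - 13.0) = 26.487 kPa
Effective stress = sigma - u
sigma' = 332.84 - 26.487 = 306.35 kPa


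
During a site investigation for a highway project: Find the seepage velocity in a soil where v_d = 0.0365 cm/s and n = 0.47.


Using v_s = v_d / n
v_s = 0.0365 / 0.47
v_s = 0.07766 cm/s


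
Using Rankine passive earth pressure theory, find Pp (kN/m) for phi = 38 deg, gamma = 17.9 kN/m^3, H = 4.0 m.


Result: 601.98 kN/m

Derivation:
Compute passive earth pressure coefficient:
Kp = tan^2(45 + phi/2) = tan^2(64.0) = 4.203746
Compute passive force:
Pp = 0.5 * Kp * gamma * H^2
Pp = 0.5 * 4.203746 * 17.9 * 4.0^2
Pp = 601.98 kN/m


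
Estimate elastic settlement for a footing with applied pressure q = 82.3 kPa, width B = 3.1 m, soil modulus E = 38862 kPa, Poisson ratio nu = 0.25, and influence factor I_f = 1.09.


Using Se = q * B * (1 - nu^2) * I_f / E
1 - nu^2 = 1 - 0.25^2 = 0.9375
Se = 82.3 * 3.1 * 0.9375 * 1.09 / 38862
Se = 0.006709 m
Convert to mm: Se = 0.006709 * 1000 = 6.709 mm


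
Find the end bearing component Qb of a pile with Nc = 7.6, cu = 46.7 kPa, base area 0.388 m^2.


Using Qb = Nc * cu * Ab
Qb = 7.6 * 46.7 * 0.388
Qb = 137.71 kN


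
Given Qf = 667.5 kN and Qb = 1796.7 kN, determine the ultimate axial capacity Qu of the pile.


Using Qu = Qf + Qb
Qu = 667.5 + 1796.7
Qu = 2464.2 kN


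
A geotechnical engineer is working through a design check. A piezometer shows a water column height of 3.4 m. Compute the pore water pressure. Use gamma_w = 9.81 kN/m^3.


Result: 33.35 kPa

Derivation:
Using u = gamma_w * h_w
u = 9.81 * 3.4
u = 33.35 kPa


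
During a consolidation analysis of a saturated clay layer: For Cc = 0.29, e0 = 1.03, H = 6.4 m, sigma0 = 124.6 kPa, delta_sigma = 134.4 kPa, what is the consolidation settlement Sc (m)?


Using Sc = Cc * H / (1 + e0) * log10((sigma0 + delta_sigma) / sigma0)
Stress ratio = (124.6 + 134.4) / 124.6 = 2.07865
log10(2.07865) = 0.317782
Cc * H / (1 + e0) = 0.29 * 6.4 / (1 + 1.03) = 0.914286
Sc = 0.914286 * 0.317782
Sc = 0.2905 m


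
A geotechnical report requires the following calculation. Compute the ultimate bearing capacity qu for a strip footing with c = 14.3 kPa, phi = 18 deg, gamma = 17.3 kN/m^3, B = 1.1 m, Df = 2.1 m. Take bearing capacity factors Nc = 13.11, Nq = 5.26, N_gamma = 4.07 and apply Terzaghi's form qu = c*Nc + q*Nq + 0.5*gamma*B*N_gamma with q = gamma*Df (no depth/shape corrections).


Result: 417.29 kPa

Derivation:
Compute qu = c*Nc + gamma*Df*Nq + 0.5*gamma*B*N_gamma
Term 1: 14.3 * 13.11 = 187.473
Term 2: 17.3 * 2.1 * 5.26 = 191.0958
Term 3: 0.5 * 17.3 * 1.1 * 4.07 = 38.72605
qu = 187.473 + 191.0958 + 38.72605
qu = 417.29 kPa


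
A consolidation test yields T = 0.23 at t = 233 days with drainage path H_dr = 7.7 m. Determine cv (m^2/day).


Using cv = T * H_dr^2 / t
H_dr^2 = 7.7^2 = 59.29
cv = 0.23 * 59.29 / 233
cv = 0.05853 m^2/day


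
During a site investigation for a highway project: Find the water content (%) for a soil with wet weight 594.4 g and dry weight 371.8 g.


Using w = (m_wet - m_dry) / m_dry * 100
m_wet - m_dry = 594.4 - 371.8 = 222.6 g
w = 222.6 / 371.8 * 100
w = 59.87 %


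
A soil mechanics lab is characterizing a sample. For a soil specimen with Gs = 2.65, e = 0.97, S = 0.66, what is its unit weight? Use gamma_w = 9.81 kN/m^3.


Result: 16.384 kN/m^3

Derivation:
Using gamma = gamma_w * (Gs + S*e) / (1 + e)
Numerator: Gs + S*e = 2.65 + 0.66*0.97 = 3.2902
Denominator: 1 + e = 1 + 0.97 = 1.97
gamma = 9.81 * 3.2902 / 1.97
gamma = 16.384 kN/m^3


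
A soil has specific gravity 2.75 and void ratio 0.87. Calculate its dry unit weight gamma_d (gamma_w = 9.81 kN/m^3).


Result: 14.426 kN/m^3

Derivation:
Using gamma_d = Gs * gamma_w / (1 + e)
gamma_d = 2.75 * 9.81 / (1 + 0.87)
gamma_d = 2.75 * 9.81 / 1.87
gamma_d = 14.426 kN/m^3


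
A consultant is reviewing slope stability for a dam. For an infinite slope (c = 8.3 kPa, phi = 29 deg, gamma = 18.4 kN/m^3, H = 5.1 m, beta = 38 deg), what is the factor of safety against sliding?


Using Fs = c / (gamma*H*sin(beta)*cos(beta)) + tan(phi)/tan(beta)
Cohesion contribution = 8.3 / (18.4*5.1*sin(38)*cos(38))
Cohesion contribution = 0.182312
Friction contribution = tan(29)/tan(38) = 0.709483
Fs = 0.182312 + 0.709483
Fs = 0.892


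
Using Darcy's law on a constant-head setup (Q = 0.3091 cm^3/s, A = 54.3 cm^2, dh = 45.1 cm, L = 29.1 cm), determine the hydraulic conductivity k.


Result: 0.003673 cm/s

Derivation:
Compute hydraulic gradient:
i = dh / L = 45.1 / 29.1 = 1.54983
Then apply Darcy's law:
k = Q / (A * i)
k = 0.3091 / (54.3 * 1.54983)
k = 0.3091 / 84.1557
k = 0.003673 cm/s


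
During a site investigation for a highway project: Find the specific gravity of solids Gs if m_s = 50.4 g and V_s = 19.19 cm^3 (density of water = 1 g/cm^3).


Using Gs = m_s / (V_s * rho_w)
Since rho_w = 1 g/cm^3:
Gs = 50.4 / 19.19
Gs = 2.626


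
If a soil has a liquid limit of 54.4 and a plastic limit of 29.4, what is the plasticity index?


Using PI = LL - PL
PI = 54.4 - 29.4
PI = 25.0


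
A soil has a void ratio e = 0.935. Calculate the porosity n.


Using the relation n = e / (1 + e)
n = 0.935 / (1 + 0.935)
n = 0.935 / 1.935
n = 0.4832


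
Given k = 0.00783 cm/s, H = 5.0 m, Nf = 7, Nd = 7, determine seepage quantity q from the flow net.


Convert k to m/s for unit consistency with H:
k = 0.00783 cm/s = 0.00783 / 100 m/s = 7.83e-05 m/s
Using q = k * H * Nf / Nd
Nf / Nd = 7 / 7 = 1.0
q = 7.83e-05 * 5.0 * 1.0
q = 0.0003915 m^3/s per m


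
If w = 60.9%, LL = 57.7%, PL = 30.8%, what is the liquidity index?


Result: 1.119

Derivation:
First compute the plasticity index:
PI = LL - PL = 57.7 - 30.8 = 26.9
Then compute the liquidity index:
LI = (w - PL) / PI
LI = (60.9 - 30.8) / 26.9
LI = 1.119


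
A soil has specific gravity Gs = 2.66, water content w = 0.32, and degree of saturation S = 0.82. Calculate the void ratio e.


Result: 1.038

Derivation:
Using the relation e = Gs * w / S
e = 2.66 * 0.32 / 0.82
e = 1.038


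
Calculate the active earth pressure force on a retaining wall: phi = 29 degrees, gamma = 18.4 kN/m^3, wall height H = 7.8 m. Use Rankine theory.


Compute active earth pressure coefficient:
Ka = tan^2(45 - phi/2) = tan^2(30.5) = 0.346974
Compute active force:
Pa = 0.5 * Ka * gamma * H^2
Pa = 0.5 * 0.346974 * 18.4 * 7.8^2
Pa = 194.21 kN/m


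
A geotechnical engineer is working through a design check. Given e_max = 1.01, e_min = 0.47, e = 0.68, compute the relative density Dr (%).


Using Dr = (e_max - e) / (e_max - e_min) * 100
e_max - e = 1.01 - 0.68 = 0.33
e_max - e_min = 1.01 - 0.47 = 0.54
Dr = 0.33 / 0.54 * 100
Dr = 61.11 %


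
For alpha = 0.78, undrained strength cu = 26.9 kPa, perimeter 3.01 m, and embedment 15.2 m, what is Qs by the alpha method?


Result: 959.97 kN

Derivation:
Using Qs = alpha * cu * perimeter * L
Qs = 0.78 * 26.9 * 3.01 * 15.2
Qs = 959.97 kN


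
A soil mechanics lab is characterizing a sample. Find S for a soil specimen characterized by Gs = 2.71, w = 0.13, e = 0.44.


Using S = Gs * w / e
S = 2.71 * 0.13 / 0.44
S = 0.8007


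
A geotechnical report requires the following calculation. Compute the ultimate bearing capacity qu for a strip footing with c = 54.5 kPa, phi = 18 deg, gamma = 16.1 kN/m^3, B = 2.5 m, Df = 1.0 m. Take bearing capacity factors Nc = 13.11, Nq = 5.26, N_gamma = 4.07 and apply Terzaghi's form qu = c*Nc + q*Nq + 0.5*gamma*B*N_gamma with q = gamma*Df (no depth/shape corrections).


Compute qu = c*Nc + gamma*Df*Nq + 0.5*gamma*B*N_gamma
Term 1: 54.5 * 13.11 = 714.495
Term 2: 16.1 * 1.0 * 5.26 = 84.686
Term 3: 0.5 * 16.1 * 2.5 * 4.07 = 81.90875
qu = 714.495 + 84.686 + 81.90875
qu = 881.09 kPa


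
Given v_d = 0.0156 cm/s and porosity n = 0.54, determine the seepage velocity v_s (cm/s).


Result: 0.02889 cm/s

Derivation:
Using v_s = v_d / n
v_s = 0.0156 / 0.54
v_s = 0.02889 cm/s


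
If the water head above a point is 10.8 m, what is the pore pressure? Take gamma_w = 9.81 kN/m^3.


Result: 105.95 kPa

Derivation:
Using u = gamma_w * h_w
u = 9.81 * 10.8
u = 105.95 kPa


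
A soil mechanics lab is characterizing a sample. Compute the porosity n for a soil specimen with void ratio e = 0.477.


Using the relation n = e / (1 + e)
n = 0.477 / (1 + 0.477)
n = 0.477 / 1.477
n = 0.323


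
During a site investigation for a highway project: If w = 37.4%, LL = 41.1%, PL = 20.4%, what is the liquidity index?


Result: 0.821

Derivation:
First compute the plasticity index:
PI = LL - PL = 41.1 - 20.4 = 20.7
Then compute the liquidity index:
LI = (w - PL) / PI
LI = (37.4 - 20.4) / 20.7
LI = 0.821


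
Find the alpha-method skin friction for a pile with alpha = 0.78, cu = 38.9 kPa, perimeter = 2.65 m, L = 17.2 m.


Using Qs = alpha * cu * perimeter * L
Qs = 0.78 * 38.9 * 2.65 * 17.2
Qs = 1382.99 kN


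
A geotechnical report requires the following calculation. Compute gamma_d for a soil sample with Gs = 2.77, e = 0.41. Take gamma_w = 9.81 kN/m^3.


Result: 19.272 kN/m^3

Derivation:
Using gamma_d = Gs * gamma_w / (1 + e)
gamma_d = 2.77 * 9.81 / (1 + 0.41)
gamma_d = 2.77 * 9.81 / 1.41
gamma_d = 19.272 kN/m^3


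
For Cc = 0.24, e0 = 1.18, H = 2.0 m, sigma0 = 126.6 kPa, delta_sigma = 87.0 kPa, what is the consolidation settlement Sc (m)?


Result: 0.05 m

Derivation:
Using Sc = Cc * H / (1 + e0) * log10((sigma0 + delta_sigma) / sigma0)
Stress ratio = (126.6 + 87.0) / 126.6 = 1.6872
log10(1.6872) = 0.227168
Cc * H / (1 + e0) = 0.24 * 2.0 / (1 + 1.18) = 0.220183
Sc = 0.220183 * 0.227168
Sc = 0.05 m


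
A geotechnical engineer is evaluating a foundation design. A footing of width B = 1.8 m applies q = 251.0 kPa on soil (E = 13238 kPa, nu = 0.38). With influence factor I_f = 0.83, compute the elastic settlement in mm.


Result: 24.237 mm

Derivation:
Using Se = q * B * (1 - nu^2) * I_f / E
1 - nu^2 = 1 - 0.38^2 = 0.8556
Se = 251.0 * 1.8 * 0.8556 * 0.83 / 13238
Se = 0.024237 m
Convert to mm: Se = 0.024237 * 1000 = 24.237 mm


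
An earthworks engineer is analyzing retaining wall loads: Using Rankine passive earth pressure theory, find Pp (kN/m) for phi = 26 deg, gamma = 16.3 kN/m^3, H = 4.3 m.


Result: 385.94 kN/m

Derivation:
Compute passive earth pressure coefficient:
Kp = tan^2(45 + phi/2) = tan^2(58.0) = 2.561071
Compute passive force:
Pp = 0.5 * Kp * gamma * H^2
Pp = 0.5 * 2.561071 * 16.3 * 4.3^2
Pp = 385.94 kN/m


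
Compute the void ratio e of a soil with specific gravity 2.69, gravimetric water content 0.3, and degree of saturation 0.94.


Using the relation e = Gs * w / S
e = 2.69 * 0.3 / 0.94
e = 0.8585


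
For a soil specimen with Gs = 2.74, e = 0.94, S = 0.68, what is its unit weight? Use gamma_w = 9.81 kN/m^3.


Result: 17.088 kN/m^3

Derivation:
Using gamma = gamma_w * (Gs + S*e) / (1 + e)
Numerator: Gs + S*e = 2.74 + 0.68*0.94 = 3.3792
Denominator: 1 + e = 1 + 0.94 = 1.94
gamma = 9.81 * 3.3792 / 1.94
gamma = 17.088 kN/m^3


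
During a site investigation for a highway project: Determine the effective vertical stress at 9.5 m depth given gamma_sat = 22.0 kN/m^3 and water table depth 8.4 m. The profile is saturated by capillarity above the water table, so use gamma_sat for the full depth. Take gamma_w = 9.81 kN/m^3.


Total stress = gamma_sat * depth
sigma = 22.0 * 9.5 = 209.0 kPa
Pore water pressure u = gamma_w * (depth - d_wt)
u = 9.81 * (9.5 - 8.4) = 10.791 kPa
Effective stress = sigma - u
sigma' = 209.0 - 10.791 = 198.21 kPa


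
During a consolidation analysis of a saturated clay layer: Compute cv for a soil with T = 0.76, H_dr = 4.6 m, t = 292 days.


Using cv = T * H_dr^2 / t
H_dr^2 = 4.6^2 = 21.16
cv = 0.76 * 21.16 / 292
cv = 0.05507 m^2/day


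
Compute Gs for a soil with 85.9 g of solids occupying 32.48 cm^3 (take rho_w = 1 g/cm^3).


Using Gs = m_s / (V_s * rho_w)
Since rho_w = 1 g/cm^3:
Gs = 85.9 / 32.48
Gs = 2.645


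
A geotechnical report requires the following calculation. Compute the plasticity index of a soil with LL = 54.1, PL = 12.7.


Using PI = LL - PL
PI = 54.1 - 12.7
PI = 41.4


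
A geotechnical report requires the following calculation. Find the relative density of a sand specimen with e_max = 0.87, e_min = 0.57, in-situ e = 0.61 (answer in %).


Result: 86.67 %

Derivation:
Using Dr = (e_max - e) / (e_max - e_min) * 100
e_max - e = 0.87 - 0.61 = 0.26
e_max - e_min = 0.87 - 0.57 = 0.3
Dr = 0.26 / 0.3 * 100
Dr = 86.67 %


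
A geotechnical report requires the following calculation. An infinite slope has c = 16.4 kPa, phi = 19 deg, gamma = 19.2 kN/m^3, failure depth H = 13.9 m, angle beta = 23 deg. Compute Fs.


Using Fs = c / (gamma*H*sin(beta)*cos(beta)) + tan(phi)/tan(beta)
Cohesion contribution = 16.4 / (19.2*13.9*sin(23)*cos(23))
Cohesion contribution = 0.170853
Friction contribution = tan(19)/tan(23) = 0.811185
Fs = 0.170853 + 0.811185
Fs = 0.982


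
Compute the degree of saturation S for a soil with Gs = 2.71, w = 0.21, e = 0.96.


Using S = Gs * w / e
S = 2.71 * 0.21 / 0.96
S = 0.5928


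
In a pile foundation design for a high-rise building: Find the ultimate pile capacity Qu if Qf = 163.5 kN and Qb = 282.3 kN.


Using Qu = Qf + Qb
Qu = 163.5 + 282.3
Qu = 445.8 kN


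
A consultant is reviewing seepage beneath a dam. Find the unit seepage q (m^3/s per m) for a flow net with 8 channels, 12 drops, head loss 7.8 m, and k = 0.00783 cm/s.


Convert k to m/s for unit consistency with H:
k = 0.00783 cm/s = 0.00783 / 100 m/s = 7.83e-05 m/s
Using q = k * H * Nf / Nd
Nf / Nd = 8 / 12 = 0.6667
q = 7.83e-05 * 7.8 * 0.6667
q = 0.0004072 m^3/s per m


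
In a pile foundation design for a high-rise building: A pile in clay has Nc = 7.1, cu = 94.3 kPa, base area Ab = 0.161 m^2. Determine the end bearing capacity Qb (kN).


Result: 107.79 kN

Derivation:
Using Qb = Nc * cu * Ab
Qb = 7.1 * 94.3 * 0.161
Qb = 107.79 kN


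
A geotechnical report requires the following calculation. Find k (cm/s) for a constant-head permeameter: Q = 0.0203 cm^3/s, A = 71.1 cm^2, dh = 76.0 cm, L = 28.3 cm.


Compute hydraulic gradient:
i = dh / L = 76.0 / 28.3 = 2.68551
Then apply Darcy's law:
k = Q / (A * i)
k = 0.0203 / (71.1 * 2.68551)
k = 0.0203 / 190.94
k = 0.000106 cm/s


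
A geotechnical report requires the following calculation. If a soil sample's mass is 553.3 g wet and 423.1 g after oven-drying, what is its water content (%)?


Using w = (m_wet - m_dry) / m_dry * 100
m_wet - m_dry = 553.3 - 423.1 = 130.2 g
w = 130.2 / 423.1 * 100
w = 30.77 %


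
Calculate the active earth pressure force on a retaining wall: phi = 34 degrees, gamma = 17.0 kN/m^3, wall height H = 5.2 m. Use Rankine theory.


Compute active earth pressure coefficient:
Ka = tan^2(45 - phi/2) = tan^2(28.0) = 0.282715
Compute active force:
Pa = 0.5 * Ka * gamma * H^2
Pa = 0.5 * 0.282715 * 17.0 * 5.2^2
Pa = 64.98 kN/m


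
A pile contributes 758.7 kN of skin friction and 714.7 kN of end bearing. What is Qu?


Using Qu = Qf + Qb
Qu = 758.7 + 714.7
Qu = 1473.4 kN


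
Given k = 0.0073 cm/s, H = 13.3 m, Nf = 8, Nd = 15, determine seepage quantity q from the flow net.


Result: 0.0005178 m^3/s per m

Derivation:
Convert k to m/s for unit consistency with H:
k = 0.0073 cm/s = 0.0073 / 100 m/s = 7.3e-05 m/s
Using q = k * H * Nf / Nd
Nf / Nd = 8 / 15 = 0.5333
q = 7.3e-05 * 13.3 * 0.5333
q = 0.0005178 m^3/s per m


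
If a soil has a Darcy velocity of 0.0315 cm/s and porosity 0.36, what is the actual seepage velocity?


Using v_s = v_d / n
v_s = 0.0315 / 0.36
v_s = 0.0875 cm/s


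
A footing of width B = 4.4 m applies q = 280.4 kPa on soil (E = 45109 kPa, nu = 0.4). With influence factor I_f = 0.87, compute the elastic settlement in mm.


Using Se = q * B * (1 - nu^2) * I_f / E
1 - nu^2 = 1 - 0.4^2 = 0.84
Se = 280.4 * 4.4 * 0.84 * 0.87 / 45109
Se = 0.019988 m
Convert to mm: Se = 0.019988 * 1000 = 19.988 mm


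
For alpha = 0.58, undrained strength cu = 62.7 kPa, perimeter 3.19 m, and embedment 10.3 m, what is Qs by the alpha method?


Result: 1194.88 kN

Derivation:
Using Qs = alpha * cu * perimeter * L
Qs = 0.58 * 62.7 * 3.19 * 10.3
Qs = 1194.88 kN


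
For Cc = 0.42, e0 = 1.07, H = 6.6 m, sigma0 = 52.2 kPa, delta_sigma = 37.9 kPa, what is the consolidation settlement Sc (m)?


Using Sc = Cc * H / (1 + e0) * log10((sigma0 + delta_sigma) / sigma0)
Stress ratio = (52.2 + 37.9) / 52.2 = 1.72605
log10(1.72605) = 0.237054
Cc * H / (1 + e0) = 0.42 * 6.6 / (1 + 1.07) = 1.33913
Sc = 1.33913 * 0.237054
Sc = 0.3174 m


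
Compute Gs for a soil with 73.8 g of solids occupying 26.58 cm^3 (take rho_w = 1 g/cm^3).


Using Gs = m_s / (V_s * rho_w)
Since rho_w = 1 g/cm^3:
Gs = 73.8 / 26.58
Gs = 2.777
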